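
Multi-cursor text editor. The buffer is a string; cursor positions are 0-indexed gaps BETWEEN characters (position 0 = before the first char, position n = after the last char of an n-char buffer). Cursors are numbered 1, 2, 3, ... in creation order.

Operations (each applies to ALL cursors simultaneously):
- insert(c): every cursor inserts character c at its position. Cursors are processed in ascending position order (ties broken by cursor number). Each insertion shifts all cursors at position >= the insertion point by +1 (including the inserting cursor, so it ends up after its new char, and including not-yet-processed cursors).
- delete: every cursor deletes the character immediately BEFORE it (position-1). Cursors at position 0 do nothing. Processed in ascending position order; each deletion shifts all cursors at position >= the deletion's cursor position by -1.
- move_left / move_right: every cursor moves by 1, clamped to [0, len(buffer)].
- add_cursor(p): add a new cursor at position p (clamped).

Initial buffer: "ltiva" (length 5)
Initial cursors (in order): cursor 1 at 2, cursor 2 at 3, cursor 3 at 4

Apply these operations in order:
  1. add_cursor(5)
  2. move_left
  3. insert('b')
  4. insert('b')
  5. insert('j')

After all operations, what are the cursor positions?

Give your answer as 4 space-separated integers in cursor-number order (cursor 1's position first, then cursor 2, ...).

Answer: 4 8 12 16

Derivation:
After op 1 (add_cursor(5)): buffer="ltiva" (len 5), cursors c1@2 c2@3 c3@4 c4@5, authorship .....
After op 2 (move_left): buffer="ltiva" (len 5), cursors c1@1 c2@2 c3@3 c4@4, authorship .....
After op 3 (insert('b')): buffer="lbtbibvba" (len 9), cursors c1@2 c2@4 c3@6 c4@8, authorship .1.2.3.4.
After op 4 (insert('b')): buffer="lbbtbbibbvbba" (len 13), cursors c1@3 c2@6 c3@9 c4@12, authorship .11.22.33.44.
After op 5 (insert('j')): buffer="lbbjtbbjibbjvbbja" (len 17), cursors c1@4 c2@8 c3@12 c4@16, authorship .111.222.333.444.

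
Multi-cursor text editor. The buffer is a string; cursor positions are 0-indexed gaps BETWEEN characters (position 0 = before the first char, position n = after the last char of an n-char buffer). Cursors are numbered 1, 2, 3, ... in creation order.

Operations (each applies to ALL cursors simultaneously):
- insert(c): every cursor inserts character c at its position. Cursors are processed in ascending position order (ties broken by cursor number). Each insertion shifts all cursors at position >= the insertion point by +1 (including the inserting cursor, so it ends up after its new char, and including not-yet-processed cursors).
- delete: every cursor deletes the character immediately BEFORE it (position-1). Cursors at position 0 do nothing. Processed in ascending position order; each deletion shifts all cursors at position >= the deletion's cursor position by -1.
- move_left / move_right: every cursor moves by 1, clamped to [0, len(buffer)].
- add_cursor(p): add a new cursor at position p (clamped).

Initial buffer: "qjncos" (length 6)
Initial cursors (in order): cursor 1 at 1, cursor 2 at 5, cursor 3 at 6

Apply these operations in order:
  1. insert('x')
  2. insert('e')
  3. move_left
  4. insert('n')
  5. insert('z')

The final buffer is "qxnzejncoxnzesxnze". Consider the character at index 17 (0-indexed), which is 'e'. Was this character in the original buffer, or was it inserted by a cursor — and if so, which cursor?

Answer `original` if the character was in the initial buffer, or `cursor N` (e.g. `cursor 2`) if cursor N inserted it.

After op 1 (insert('x')): buffer="qxjncoxsx" (len 9), cursors c1@2 c2@7 c3@9, authorship .1....2.3
After op 2 (insert('e')): buffer="qxejncoxesxe" (len 12), cursors c1@3 c2@9 c3@12, authorship .11....22.33
After op 3 (move_left): buffer="qxejncoxesxe" (len 12), cursors c1@2 c2@8 c3@11, authorship .11....22.33
After op 4 (insert('n')): buffer="qxnejncoxnesxne" (len 15), cursors c1@3 c2@10 c3@14, authorship .111....222.333
After op 5 (insert('z')): buffer="qxnzejncoxnzesxnze" (len 18), cursors c1@4 c2@12 c3@17, authorship .1111....2222.3333
Authorship (.=original, N=cursor N): . 1 1 1 1 . . . . 2 2 2 2 . 3 3 3 3
Index 17: author = 3

Answer: cursor 3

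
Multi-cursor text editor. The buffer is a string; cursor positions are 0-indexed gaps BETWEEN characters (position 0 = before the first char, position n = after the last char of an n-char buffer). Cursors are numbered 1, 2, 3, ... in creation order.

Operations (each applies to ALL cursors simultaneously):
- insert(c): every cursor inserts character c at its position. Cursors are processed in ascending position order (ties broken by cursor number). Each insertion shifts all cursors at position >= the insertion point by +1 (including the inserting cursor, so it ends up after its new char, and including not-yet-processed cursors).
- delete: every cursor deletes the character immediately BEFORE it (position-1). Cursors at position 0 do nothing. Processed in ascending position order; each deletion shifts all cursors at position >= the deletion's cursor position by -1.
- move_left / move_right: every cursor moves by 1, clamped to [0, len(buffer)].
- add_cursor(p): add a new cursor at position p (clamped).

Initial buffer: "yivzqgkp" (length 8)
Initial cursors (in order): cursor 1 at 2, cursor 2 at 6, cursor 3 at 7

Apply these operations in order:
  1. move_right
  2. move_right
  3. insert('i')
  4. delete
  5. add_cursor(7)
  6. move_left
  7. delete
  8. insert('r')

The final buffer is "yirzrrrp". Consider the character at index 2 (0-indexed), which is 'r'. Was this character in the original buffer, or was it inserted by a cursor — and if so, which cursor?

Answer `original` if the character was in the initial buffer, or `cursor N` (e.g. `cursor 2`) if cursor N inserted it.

Answer: cursor 1

Derivation:
After op 1 (move_right): buffer="yivzqgkp" (len 8), cursors c1@3 c2@7 c3@8, authorship ........
After op 2 (move_right): buffer="yivzqgkp" (len 8), cursors c1@4 c2@8 c3@8, authorship ........
After op 3 (insert('i')): buffer="yivziqgkpii" (len 11), cursors c1@5 c2@11 c3@11, authorship ....1....23
After op 4 (delete): buffer="yivzqgkp" (len 8), cursors c1@4 c2@8 c3@8, authorship ........
After op 5 (add_cursor(7)): buffer="yivzqgkp" (len 8), cursors c1@4 c4@7 c2@8 c3@8, authorship ........
After op 6 (move_left): buffer="yivzqgkp" (len 8), cursors c1@3 c4@6 c2@7 c3@7, authorship ........
After op 7 (delete): buffer="yizp" (len 4), cursors c1@2 c2@3 c3@3 c4@3, authorship ....
After op 8 (insert('r')): buffer="yirzrrrp" (len 8), cursors c1@3 c2@7 c3@7 c4@7, authorship ..1.234.
Authorship (.=original, N=cursor N): . . 1 . 2 3 4 .
Index 2: author = 1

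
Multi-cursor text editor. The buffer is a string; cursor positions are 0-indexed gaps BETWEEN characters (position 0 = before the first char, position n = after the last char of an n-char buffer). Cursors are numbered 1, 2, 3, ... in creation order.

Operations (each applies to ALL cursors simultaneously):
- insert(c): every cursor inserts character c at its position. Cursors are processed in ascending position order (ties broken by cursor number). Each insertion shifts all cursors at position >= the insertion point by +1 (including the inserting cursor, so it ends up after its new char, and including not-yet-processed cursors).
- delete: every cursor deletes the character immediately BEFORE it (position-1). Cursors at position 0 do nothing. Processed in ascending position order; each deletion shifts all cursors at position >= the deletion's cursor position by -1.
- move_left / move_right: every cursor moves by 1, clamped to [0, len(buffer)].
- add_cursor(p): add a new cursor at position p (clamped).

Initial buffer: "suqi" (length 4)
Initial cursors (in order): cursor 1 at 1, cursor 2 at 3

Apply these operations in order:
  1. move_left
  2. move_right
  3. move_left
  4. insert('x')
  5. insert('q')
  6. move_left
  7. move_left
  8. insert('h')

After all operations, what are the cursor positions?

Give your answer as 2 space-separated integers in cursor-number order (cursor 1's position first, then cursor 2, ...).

Answer: 1 6

Derivation:
After op 1 (move_left): buffer="suqi" (len 4), cursors c1@0 c2@2, authorship ....
After op 2 (move_right): buffer="suqi" (len 4), cursors c1@1 c2@3, authorship ....
After op 3 (move_left): buffer="suqi" (len 4), cursors c1@0 c2@2, authorship ....
After op 4 (insert('x')): buffer="xsuxqi" (len 6), cursors c1@1 c2@4, authorship 1..2..
After op 5 (insert('q')): buffer="xqsuxqqi" (len 8), cursors c1@2 c2@6, authorship 11..22..
After op 6 (move_left): buffer="xqsuxqqi" (len 8), cursors c1@1 c2@5, authorship 11..22..
After op 7 (move_left): buffer="xqsuxqqi" (len 8), cursors c1@0 c2@4, authorship 11..22..
After op 8 (insert('h')): buffer="hxqsuhxqqi" (len 10), cursors c1@1 c2@6, authorship 111..222..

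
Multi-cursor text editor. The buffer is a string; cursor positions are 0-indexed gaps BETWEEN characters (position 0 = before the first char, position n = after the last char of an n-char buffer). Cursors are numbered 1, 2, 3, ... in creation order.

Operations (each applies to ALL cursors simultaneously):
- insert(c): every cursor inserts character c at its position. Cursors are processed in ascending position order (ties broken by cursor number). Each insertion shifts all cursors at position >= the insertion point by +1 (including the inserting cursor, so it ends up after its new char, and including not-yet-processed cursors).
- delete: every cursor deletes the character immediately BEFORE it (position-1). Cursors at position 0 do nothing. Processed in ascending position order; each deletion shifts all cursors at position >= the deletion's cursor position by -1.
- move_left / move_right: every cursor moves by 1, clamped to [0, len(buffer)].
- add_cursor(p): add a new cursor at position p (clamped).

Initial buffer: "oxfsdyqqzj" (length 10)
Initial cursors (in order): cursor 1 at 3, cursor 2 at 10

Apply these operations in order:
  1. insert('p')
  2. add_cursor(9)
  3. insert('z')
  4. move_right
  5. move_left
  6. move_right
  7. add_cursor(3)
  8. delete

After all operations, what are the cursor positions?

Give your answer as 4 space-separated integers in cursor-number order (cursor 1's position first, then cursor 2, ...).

After op 1 (insert('p')): buffer="oxfpsdyqqzjp" (len 12), cursors c1@4 c2@12, authorship ...1.......2
After op 2 (add_cursor(9)): buffer="oxfpsdyqqzjp" (len 12), cursors c1@4 c3@9 c2@12, authorship ...1.......2
After op 3 (insert('z')): buffer="oxfpzsdyqqzzjpz" (len 15), cursors c1@5 c3@11 c2@15, authorship ...11.....3..22
After op 4 (move_right): buffer="oxfpzsdyqqzzjpz" (len 15), cursors c1@6 c3@12 c2@15, authorship ...11.....3..22
After op 5 (move_left): buffer="oxfpzsdyqqzzjpz" (len 15), cursors c1@5 c3@11 c2@14, authorship ...11.....3..22
After op 6 (move_right): buffer="oxfpzsdyqqzzjpz" (len 15), cursors c1@6 c3@12 c2@15, authorship ...11.....3..22
After op 7 (add_cursor(3)): buffer="oxfpzsdyqqzzjpz" (len 15), cursors c4@3 c1@6 c3@12 c2@15, authorship ...11.....3..22
After op 8 (delete): buffer="oxpzdyqqzjp" (len 11), cursors c4@2 c1@4 c3@9 c2@11, authorship ..11....3.2

Answer: 4 11 9 2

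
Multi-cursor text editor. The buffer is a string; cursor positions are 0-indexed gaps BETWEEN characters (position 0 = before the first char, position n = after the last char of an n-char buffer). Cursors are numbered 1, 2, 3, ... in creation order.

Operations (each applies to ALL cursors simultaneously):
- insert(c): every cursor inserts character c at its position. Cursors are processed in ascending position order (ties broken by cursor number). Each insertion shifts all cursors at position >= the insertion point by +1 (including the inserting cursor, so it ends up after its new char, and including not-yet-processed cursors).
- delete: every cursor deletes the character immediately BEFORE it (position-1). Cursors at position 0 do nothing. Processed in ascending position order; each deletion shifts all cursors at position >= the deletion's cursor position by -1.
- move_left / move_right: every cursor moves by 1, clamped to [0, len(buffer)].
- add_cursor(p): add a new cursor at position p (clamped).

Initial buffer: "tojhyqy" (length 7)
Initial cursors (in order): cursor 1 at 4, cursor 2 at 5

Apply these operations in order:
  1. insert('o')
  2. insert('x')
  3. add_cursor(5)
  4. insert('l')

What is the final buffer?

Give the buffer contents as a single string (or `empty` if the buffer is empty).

After op 1 (insert('o')): buffer="tojhoyoqy" (len 9), cursors c1@5 c2@7, authorship ....1.2..
After op 2 (insert('x')): buffer="tojhoxyoxqy" (len 11), cursors c1@6 c2@9, authorship ....11.22..
After op 3 (add_cursor(5)): buffer="tojhoxyoxqy" (len 11), cursors c3@5 c1@6 c2@9, authorship ....11.22..
After op 4 (insert('l')): buffer="tojholxlyoxlqy" (len 14), cursors c3@6 c1@8 c2@12, authorship ....1311.222..

Answer: tojholxlyoxlqy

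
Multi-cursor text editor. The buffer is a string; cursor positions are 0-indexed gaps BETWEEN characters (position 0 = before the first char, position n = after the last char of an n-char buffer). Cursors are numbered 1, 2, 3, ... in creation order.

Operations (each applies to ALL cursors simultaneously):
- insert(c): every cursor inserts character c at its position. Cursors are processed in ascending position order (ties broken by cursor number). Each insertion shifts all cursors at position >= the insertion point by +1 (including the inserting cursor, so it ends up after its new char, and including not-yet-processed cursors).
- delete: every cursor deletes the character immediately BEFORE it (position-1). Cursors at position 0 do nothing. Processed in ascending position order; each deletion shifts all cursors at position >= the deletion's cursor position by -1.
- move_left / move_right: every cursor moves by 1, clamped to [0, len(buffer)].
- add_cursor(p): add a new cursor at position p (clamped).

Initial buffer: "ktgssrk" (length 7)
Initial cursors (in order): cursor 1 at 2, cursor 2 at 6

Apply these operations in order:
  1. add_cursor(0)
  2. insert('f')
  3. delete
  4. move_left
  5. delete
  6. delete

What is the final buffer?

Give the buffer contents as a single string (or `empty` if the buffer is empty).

Answer: tgrk

Derivation:
After op 1 (add_cursor(0)): buffer="ktgssrk" (len 7), cursors c3@0 c1@2 c2@6, authorship .......
After op 2 (insert('f')): buffer="fktfgssrfk" (len 10), cursors c3@1 c1@4 c2@9, authorship 3..1....2.
After op 3 (delete): buffer="ktgssrk" (len 7), cursors c3@0 c1@2 c2@6, authorship .......
After op 4 (move_left): buffer="ktgssrk" (len 7), cursors c3@0 c1@1 c2@5, authorship .......
After op 5 (delete): buffer="tgsrk" (len 5), cursors c1@0 c3@0 c2@3, authorship .....
After op 6 (delete): buffer="tgrk" (len 4), cursors c1@0 c3@0 c2@2, authorship ....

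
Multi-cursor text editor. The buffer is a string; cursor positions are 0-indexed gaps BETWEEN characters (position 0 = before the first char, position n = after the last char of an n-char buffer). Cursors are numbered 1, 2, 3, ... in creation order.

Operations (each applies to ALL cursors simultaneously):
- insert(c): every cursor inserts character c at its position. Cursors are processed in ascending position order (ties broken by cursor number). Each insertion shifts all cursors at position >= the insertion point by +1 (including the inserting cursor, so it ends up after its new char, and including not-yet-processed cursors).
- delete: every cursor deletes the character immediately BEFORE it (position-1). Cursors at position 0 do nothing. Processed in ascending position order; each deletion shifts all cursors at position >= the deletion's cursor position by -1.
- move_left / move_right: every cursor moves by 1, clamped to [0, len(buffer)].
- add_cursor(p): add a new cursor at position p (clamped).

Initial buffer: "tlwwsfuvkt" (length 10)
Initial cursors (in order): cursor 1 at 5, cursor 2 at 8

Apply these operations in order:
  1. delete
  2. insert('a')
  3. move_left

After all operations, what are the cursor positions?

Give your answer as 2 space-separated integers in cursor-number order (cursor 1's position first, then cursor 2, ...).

After op 1 (delete): buffer="tlwwfukt" (len 8), cursors c1@4 c2@6, authorship ........
After op 2 (insert('a')): buffer="tlwwafuakt" (len 10), cursors c1@5 c2@8, authorship ....1..2..
After op 3 (move_left): buffer="tlwwafuakt" (len 10), cursors c1@4 c2@7, authorship ....1..2..

Answer: 4 7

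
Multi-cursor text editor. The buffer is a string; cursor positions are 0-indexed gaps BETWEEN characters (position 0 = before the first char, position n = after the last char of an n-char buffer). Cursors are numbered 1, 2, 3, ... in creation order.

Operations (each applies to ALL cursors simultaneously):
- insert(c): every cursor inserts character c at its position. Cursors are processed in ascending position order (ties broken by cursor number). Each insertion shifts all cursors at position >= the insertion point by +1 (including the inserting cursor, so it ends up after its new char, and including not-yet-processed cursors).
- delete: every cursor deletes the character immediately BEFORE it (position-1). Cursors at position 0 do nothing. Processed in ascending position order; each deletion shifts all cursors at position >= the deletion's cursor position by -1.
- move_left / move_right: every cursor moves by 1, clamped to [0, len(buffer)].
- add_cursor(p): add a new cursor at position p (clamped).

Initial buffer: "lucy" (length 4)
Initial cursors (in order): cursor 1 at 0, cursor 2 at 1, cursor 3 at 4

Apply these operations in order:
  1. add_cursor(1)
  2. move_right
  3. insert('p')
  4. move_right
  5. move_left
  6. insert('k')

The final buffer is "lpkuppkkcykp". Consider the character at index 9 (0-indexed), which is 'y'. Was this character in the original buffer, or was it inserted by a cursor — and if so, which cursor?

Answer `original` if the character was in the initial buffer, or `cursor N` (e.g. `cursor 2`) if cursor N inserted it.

After op 1 (add_cursor(1)): buffer="lucy" (len 4), cursors c1@0 c2@1 c4@1 c3@4, authorship ....
After op 2 (move_right): buffer="lucy" (len 4), cursors c1@1 c2@2 c4@2 c3@4, authorship ....
After op 3 (insert('p')): buffer="lpuppcyp" (len 8), cursors c1@2 c2@5 c4@5 c3@8, authorship .1.24..3
After op 4 (move_right): buffer="lpuppcyp" (len 8), cursors c1@3 c2@6 c4@6 c3@8, authorship .1.24..3
After op 5 (move_left): buffer="lpuppcyp" (len 8), cursors c1@2 c2@5 c4@5 c3@7, authorship .1.24..3
After op 6 (insert('k')): buffer="lpkuppkkcykp" (len 12), cursors c1@3 c2@8 c4@8 c3@11, authorship .11.2424..33
Authorship (.=original, N=cursor N): . 1 1 . 2 4 2 4 . . 3 3
Index 9: author = original

Answer: original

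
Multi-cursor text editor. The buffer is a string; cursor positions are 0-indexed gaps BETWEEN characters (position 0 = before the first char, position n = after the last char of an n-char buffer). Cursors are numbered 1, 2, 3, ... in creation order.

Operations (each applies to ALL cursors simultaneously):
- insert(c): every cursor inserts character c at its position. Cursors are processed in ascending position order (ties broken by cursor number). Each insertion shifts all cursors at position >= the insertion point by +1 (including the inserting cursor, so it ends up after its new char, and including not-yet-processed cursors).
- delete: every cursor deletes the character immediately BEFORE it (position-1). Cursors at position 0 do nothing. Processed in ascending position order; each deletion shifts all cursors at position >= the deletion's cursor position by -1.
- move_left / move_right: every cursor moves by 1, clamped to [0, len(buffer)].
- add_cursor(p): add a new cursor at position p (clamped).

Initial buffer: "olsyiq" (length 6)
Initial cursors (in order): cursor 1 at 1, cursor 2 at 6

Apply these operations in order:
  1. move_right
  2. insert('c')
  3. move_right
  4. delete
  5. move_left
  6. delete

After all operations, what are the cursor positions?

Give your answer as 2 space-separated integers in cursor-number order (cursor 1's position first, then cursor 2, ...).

Answer: 1 3

Derivation:
After op 1 (move_right): buffer="olsyiq" (len 6), cursors c1@2 c2@6, authorship ......
After op 2 (insert('c')): buffer="olcsyiqc" (len 8), cursors c1@3 c2@8, authorship ..1....2
After op 3 (move_right): buffer="olcsyiqc" (len 8), cursors c1@4 c2@8, authorship ..1....2
After op 4 (delete): buffer="olcyiq" (len 6), cursors c1@3 c2@6, authorship ..1...
After op 5 (move_left): buffer="olcyiq" (len 6), cursors c1@2 c2@5, authorship ..1...
After op 6 (delete): buffer="ocyq" (len 4), cursors c1@1 c2@3, authorship .1..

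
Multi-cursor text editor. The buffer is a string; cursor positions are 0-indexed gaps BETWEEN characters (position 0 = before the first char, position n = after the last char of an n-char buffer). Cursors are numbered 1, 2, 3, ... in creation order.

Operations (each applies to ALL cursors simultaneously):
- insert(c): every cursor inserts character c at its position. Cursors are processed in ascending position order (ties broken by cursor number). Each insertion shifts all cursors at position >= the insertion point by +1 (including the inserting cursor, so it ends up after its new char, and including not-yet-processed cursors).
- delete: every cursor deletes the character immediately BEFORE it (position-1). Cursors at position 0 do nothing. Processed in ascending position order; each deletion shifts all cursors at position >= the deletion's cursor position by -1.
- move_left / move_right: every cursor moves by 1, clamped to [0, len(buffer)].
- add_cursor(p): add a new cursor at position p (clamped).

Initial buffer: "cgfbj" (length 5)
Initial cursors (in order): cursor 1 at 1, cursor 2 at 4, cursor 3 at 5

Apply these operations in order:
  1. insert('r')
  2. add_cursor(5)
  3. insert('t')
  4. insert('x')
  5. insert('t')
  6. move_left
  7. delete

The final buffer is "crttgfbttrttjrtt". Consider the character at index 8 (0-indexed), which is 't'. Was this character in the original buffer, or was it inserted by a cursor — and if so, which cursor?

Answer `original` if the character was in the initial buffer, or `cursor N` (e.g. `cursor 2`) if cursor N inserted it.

Answer: cursor 4

Derivation:
After op 1 (insert('r')): buffer="crgfbrjr" (len 8), cursors c1@2 c2@6 c3@8, authorship .1...2.3
After op 2 (add_cursor(5)): buffer="crgfbrjr" (len 8), cursors c1@2 c4@5 c2@6 c3@8, authorship .1...2.3
After op 3 (insert('t')): buffer="crtgfbtrtjrt" (len 12), cursors c1@3 c4@7 c2@9 c3@12, authorship .11...422.33
After op 4 (insert('x')): buffer="crtxgfbtxrtxjrtx" (len 16), cursors c1@4 c4@9 c2@12 c3@16, authorship .111...44222.333
After op 5 (insert('t')): buffer="crtxtgfbtxtrtxtjrtxt" (len 20), cursors c1@5 c4@11 c2@15 c3@20, authorship .1111...4442222.3333
After op 6 (move_left): buffer="crtxtgfbtxtrtxtjrtxt" (len 20), cursors c1@4 c4@10 c2@14 c3@19, authorship .1111...4442222.3333
After op 7 (delete): buffer="crttgfbttrttjrtt" (len 16), cursors c1@3 c4@8 c2@11 c3@15, authorship .111...44222.333
Authorship (.=original, N=cursor N): . 1 1 1 . . . 4 4 2 2 2 . 3 3 3
Index 8: author = 4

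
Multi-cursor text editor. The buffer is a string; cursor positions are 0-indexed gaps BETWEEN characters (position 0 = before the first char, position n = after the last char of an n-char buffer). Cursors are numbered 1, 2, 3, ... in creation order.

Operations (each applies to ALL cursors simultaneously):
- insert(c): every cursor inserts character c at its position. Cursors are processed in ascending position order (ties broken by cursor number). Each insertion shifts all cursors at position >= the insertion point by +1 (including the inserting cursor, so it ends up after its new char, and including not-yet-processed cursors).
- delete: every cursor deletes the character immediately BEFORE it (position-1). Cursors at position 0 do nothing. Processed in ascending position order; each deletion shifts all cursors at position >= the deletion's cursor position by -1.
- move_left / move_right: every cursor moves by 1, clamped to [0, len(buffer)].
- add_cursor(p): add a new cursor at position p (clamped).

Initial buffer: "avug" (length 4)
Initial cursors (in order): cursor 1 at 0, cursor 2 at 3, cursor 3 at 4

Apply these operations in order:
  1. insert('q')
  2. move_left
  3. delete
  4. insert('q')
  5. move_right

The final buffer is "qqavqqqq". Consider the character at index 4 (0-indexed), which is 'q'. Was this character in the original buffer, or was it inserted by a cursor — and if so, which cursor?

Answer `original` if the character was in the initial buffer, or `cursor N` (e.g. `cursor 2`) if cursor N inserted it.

Answer: cursor 2

Derivation:
After op 1 (insert('q')): buffer="qavuqgq" (len 7), cursors c1@1 c2@5 c3@7, authorship 1...2.3
After op 2 (move_left): buffer="qavuqgq" (len 7), cursors c1@0 c2@4 c3@6, authorship 1...2.3
After op 3 (delete): buffer="qavqq" (len 5), cursors c1@0 c2@3 c3@4, authorship 1..23
After op 4 (insert('q')): buffer="qqavqqqq" (len 8), cursors c1@1 c2@5 c3@7, authorship 11..2233
After op 5 (move_right): buffer="qqavqqqq" (len 8), cursors c1@2 c2@6 c3@8, authorship 11..2233
Authorship (.=original, N=cursor N): 1 1 . . 2 2 3 3
Index 4: author = 2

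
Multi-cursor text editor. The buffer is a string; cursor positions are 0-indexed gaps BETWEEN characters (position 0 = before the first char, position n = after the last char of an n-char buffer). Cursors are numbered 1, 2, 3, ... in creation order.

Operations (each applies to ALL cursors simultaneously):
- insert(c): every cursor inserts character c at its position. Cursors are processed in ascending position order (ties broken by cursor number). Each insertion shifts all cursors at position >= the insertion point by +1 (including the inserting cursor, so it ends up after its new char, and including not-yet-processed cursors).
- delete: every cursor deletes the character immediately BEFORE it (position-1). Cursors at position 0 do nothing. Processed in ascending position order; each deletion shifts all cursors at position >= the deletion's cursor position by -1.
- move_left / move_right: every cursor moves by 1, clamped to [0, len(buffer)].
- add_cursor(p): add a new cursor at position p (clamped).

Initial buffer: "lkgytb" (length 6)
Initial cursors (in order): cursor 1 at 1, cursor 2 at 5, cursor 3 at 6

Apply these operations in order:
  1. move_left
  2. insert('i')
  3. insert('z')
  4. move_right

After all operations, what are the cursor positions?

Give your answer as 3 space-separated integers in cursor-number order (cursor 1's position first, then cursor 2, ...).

After op 1 (move_left): buffer="lkgytb" (len 6), cursors c1@0 c2@4 c3@5, authorship ......
After op 2 (insert('i')): buffer="ilkgyitib" (len 9), cursors c1@1 c2@6 c3@8, authorship 1....2.3.
After op 3 (insert('z')): buffer="izlkgyiztizb" (len 12), cursors c1@2 c2@8 c3@11, authorship 11....22.33.
After op 4 (move_right): buffer="izlkgyiztizb" (len 12), cursors c1@3 c2@9 c3@12, authorship 11....22.33.

Answer: 3 9 12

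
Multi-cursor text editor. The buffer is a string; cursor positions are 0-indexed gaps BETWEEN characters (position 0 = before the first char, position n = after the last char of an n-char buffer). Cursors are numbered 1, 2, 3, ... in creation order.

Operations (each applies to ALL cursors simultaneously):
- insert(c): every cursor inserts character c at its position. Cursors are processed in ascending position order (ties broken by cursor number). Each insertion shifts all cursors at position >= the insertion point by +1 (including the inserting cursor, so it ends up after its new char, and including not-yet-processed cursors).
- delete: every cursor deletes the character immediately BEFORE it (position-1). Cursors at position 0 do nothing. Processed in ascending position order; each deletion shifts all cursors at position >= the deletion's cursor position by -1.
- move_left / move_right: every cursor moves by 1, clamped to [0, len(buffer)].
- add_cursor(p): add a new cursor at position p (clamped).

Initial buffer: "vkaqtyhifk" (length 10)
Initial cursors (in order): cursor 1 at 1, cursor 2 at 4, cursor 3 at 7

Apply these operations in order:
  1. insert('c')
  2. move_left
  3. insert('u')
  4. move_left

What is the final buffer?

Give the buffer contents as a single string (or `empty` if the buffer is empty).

After op 1 (insert('c')): buffer="vckaqctyhcifk" (len 13), cursors c1@2 c2@6 c3@10, authorship .1...2...3...
After op 2 (move_left): buffer="vckaqctyhcifk" (len 13), cursors c1@1 c2@5 c3@9, authorship .1...2...3...
After op 3 (insert('u')): buffer="vuckaquctyhucifk" (len 16), cursors c1@2 c2@7 c3@12, authorship .11...22...33...
After op 4 (move_left): buffer="vuckaquctyhucifk" (len 16), cursors c1@1 c2@6 c3@11, authorship .11...22...33...

Answer: vuckaquctyhucifk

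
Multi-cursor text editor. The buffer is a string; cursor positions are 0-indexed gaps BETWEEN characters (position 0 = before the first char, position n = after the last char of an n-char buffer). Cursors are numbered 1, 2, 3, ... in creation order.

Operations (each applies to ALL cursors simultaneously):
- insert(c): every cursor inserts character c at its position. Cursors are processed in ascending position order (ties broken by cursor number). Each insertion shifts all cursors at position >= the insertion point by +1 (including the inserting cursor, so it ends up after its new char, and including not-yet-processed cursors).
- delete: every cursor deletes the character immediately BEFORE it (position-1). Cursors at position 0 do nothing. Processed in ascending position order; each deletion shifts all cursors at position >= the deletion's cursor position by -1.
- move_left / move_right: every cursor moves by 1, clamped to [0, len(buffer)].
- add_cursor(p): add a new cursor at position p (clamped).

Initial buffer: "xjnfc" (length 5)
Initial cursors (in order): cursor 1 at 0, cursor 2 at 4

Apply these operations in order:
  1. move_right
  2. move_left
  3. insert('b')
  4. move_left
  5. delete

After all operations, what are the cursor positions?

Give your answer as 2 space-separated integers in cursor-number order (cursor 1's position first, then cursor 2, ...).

After op 1 (move_right): buffer="xjnfc" (len 5), cursors c1@1 c2@5, authorship .....
After op 2 (move_left): buffer="xjnfc" (len 5), cursors c1@0 c2@4, authorship .....
After op 3 (insert('b')): buffer="bxjnfbc" (len 7), cursors c1@1 c2@6, authorship 1....2.
After op 4 (move_left): buffer="bxjnfbc" (len 7), cursors c1@0 c2@5, authorship 1....2.
After op 5 (delete): buffer="bxjnbc" (len 6), cursors c1@0 c2@4, authorship 1...2.

Answer: 0 4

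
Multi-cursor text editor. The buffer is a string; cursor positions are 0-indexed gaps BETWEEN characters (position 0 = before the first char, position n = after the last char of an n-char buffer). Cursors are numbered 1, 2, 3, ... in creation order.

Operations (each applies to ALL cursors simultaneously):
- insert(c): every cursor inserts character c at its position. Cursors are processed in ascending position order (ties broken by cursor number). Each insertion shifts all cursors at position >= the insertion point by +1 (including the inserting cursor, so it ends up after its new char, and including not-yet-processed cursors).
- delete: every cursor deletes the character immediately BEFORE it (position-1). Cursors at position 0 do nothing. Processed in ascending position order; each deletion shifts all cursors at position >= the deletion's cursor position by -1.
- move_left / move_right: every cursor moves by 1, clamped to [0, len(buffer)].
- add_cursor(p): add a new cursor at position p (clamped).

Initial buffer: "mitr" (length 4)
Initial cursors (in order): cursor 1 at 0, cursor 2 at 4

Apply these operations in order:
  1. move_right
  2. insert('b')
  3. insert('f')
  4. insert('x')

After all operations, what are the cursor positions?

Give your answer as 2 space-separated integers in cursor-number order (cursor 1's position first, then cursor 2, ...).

Answer: 4 10

Derivation:
After op 1 (move_right): buffer="mitr" (len 4), cursors c1@1 c2@4, authorship ....
After op 2 (insert('b')): buffer="mbitrb" (len 6), cursors c1@2 c2@6, authorship .1...2
After op 3 (insert('f')): buffer="mbfitrbf" (len 8), cursors c1@3 c2@8, authorship .11...22
After op 4 (insert('x')): buffer="mbfxitrbfx" (len 10), cursors c1@4 c2@10, authorship .111...222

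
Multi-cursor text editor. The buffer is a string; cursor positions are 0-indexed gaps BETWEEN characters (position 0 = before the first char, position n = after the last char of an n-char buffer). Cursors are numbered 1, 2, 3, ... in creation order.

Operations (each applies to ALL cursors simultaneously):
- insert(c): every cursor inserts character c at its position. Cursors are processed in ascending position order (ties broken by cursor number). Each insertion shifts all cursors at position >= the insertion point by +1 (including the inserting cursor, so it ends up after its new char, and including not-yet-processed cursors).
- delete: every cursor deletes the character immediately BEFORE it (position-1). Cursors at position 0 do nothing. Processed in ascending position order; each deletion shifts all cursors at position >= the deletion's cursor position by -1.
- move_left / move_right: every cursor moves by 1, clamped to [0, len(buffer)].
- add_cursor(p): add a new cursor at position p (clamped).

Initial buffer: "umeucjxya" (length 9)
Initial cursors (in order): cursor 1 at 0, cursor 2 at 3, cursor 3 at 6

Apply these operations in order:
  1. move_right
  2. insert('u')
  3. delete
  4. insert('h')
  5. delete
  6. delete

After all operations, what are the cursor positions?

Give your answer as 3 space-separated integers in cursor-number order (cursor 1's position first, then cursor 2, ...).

After op 1 (move_right): buffer="umeucjxya" (len 9), cursors c1@1 c2@4 c3@7, authorship .........
After op 2 (insert('u')): buffer="uumeuucjxuya" (len 12), cursors c1@2 c2@6 c3@10, authorship .1...2...3..
After op 3 (delete): buffer="umeucjxya" (len 9), cursors c1@1 c2@4 c3@7, authorship .........
After op 4 (insert('h')): buffer="uhmeuhcjxhya" (len 12), cursors c1@2 c2@6 c3@10, authorship .1...2...3..
After op 5 (delete): buffer="umeucjxya" (len 9), cursors c1@1 c2@4 c3@7, authorship .........
After op 6 (delete): buffer="mecjya" (len 6), cursors c1@0 c2@2 c3@4, authorship ......

Answer: 0 2 4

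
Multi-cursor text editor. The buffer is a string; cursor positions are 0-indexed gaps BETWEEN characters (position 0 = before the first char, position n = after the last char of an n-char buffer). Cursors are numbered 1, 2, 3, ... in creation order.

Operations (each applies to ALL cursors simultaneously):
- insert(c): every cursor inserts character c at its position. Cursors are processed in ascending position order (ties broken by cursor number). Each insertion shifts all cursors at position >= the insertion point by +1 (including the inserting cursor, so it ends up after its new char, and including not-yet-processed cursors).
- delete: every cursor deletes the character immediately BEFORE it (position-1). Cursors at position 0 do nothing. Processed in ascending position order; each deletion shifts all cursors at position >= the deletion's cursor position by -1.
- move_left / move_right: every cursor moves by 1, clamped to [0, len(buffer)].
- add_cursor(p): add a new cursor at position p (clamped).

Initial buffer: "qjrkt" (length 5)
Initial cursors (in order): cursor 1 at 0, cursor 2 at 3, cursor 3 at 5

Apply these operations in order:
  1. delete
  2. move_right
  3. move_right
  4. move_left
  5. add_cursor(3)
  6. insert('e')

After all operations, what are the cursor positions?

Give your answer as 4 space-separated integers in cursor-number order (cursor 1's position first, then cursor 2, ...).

Answer: 2 5 5 7

Derivation:
After op 1 (delete): buffer="qjk" (len 3), cursors c1@0 c2@2 c3@3, authorship ...
After op 2 (move_right): buffer="qjk" (len 3), cursors c1@1 c2@3 c3@3, authorship ...
After op 3 (move_right): buffer="qjk" (len 3), cursors c1@2 c2@3 c3@3, authorship ...
After op 4 (move_left): buffer="qjk" (len 3), cursors c1@1 c2@2 c3@2, authorship ...
After op 5 (add_cursor(3)): buffer="qjk" (len 3), cursors c1@1 c2@2 c3@2 c4@3, authorship ...
After op 6 (insert('e')): buffer="qejeeke" (len 7), cursors c1@2 c2@5 c3@5 c4@7, authorship .1.23.4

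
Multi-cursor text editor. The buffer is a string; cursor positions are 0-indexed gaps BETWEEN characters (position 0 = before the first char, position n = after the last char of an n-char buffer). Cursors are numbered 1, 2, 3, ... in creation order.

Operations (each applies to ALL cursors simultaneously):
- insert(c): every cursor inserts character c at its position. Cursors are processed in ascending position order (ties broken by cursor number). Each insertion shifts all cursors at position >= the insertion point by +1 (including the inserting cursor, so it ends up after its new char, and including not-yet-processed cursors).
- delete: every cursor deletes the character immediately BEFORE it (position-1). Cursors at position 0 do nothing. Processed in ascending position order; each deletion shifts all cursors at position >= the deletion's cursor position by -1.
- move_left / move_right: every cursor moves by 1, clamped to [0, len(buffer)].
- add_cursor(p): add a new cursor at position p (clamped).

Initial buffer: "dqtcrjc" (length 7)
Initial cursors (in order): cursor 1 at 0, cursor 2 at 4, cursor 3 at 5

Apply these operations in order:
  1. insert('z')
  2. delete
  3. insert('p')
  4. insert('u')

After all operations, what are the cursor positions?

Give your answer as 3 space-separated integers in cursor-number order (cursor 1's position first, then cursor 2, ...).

Answer: 2 8 11

Derivation:
After op 1 (insert('z')): buffer="zdqtczrzjc" (len 10), cursors c1@1 c2@6 c3@8, authorship 1....2.3..
After op 2 (delete): buffer="dqtcrjc" (len 7), cursors c1@0 c2@4 c3@5, authorship .......
After op 3 (insert('p')): buffer="pdqtcprpjc" (len 10), cursors c1@1 c2@6 c3@8, authorship 1....2.3..
After op 4 (insert('u')): buffer="pudqtcpurpujc" (len 13), cursors c1@2 c2@8 c3@11, authorship 11....22.33..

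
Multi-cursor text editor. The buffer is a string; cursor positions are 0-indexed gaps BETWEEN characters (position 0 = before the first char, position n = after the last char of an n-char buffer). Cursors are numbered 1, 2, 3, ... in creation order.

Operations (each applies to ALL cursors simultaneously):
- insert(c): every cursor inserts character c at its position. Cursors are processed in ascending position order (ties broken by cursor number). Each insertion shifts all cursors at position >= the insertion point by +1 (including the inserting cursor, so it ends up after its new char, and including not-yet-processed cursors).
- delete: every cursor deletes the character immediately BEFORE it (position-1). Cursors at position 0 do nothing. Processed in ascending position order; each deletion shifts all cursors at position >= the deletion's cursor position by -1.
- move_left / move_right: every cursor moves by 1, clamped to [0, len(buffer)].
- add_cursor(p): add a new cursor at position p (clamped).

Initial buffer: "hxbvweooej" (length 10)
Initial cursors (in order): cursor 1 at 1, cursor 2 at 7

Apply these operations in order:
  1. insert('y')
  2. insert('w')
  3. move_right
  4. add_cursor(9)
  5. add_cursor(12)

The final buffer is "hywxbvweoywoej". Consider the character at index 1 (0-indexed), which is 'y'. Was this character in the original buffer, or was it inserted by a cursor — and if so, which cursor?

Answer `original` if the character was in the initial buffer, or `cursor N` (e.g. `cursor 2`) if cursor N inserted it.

Answer: cursor 1

Derivation:
After op 1 (insert('y')): buffer="hyxbvweoyoej" (len 12), cursors c1@2 c2@9, authorship .1......2...
After op 2 (insert('w')): buffer="hywxbvweoywoej" (len 14), cursors c1@3 c2@11, authorship .11......22...
After op 3 (move_right): buffer="hywxbvweoywoej" (len 14), cursors c1@4 c2@12, authorship .11......22...
After op 4 (add_cursor(9)): buffer="hywxbvweoywoej" (len 14), cursors c1@4 c3@9 c2@12, authorship .11......22...
After op 5 (add_cursor(12)): buffer="hywxbvweoywoej" (len 14), cursors c1@4 c3@9 c2@12 c4@12, authorship .11......22...
Authorship (.=original, N=cursor N): . 1 1 . . . . . . 2 2 . . .
Index 1: author = 1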